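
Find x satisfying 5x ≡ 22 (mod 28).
x ≡ 10 (mod 28)

gcd(5, 28) = 1, which divides 22, so solutions exist.
Find 5^(-1) mod 28 by the extended Euclidean algorithm:
28 = 5 × 5 + 3  ⟹  3 = (1)·28 + (-5)·5
5 = 1 × 3 + 2  ⟹  2 = (-1)·28 + (6)·5
3 = 1 × 2 + 1  ⟹  1 = (2)·28 + (-11)·5
So (-11)·5 ≡ 1 (mod 28), i.e. 5^(-1) ≡ -11 ≡ 17 (mod 28).
x ≡ 17 × 22 = 374 ≡ 10 (mod 28).
Check: 5 × 10 = 50 ≡ 22 (mod 28).
Unique solution: x ≡ 10 (mod 28)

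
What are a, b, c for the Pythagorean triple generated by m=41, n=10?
(1581, 820, 1781)

Euclid's formula: a = m² - n², b = 2mn, c = m² + n²
m = 41, n = 10
a = 41² - 10² = 1681 - 100 = 1581
b = 2 × 41 × 10 = 820
c = 41² + 10² = 1681 + 100 = 1781
Verification: 1581² + 820² = 2499561 + 672400 = 3171961 = 1781² ✓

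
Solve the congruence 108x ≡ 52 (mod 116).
x ≡ 8 (mod 29)

gcd(108, 116) = 4, which divides 52, so solutions exist.
Divide through by 4: 27x ≡ 13 (mod 29).
Find 27^(-1) mod 29 by the extended Euclidean algorithm:
29 = 1 × 27 + 2  ⟹  2 = (1)·29 + (-1)·27
27 = 13 × 2 + 1  ⟹  1 = (-13)·29 + (14)·27
So (14)·27 ≡ 1 (mod 29), i.e. 27^(-1) ≡ 14 (mod 29).
x ≡ 14 × 13 = 182 ≡ 8 (mod 29).
Check: 108 × 8 = 864 ≡ 52 (mod 116).
x ≡ 8 (mod 29), giving 4 solutions mod 116.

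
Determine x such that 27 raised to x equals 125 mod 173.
97

Baby-step giant-step with step n = ⌈√173⌉ = 14.
Baby steps 27^j mod 173 (j:value) for j=0..13: 0:1, 1:27, 2:37, 3:134, 4:158, 5:114, 6:137, 7:66, 8:52, 9:20, 10:21, 11:48, 12:85, 13:46.
Giant-step multiplier: 27^(-14) ≡ 27^(172-14) = 27^158 ≡ 67 (mod 173).
Giant steps γ_i = 125·67^i mod 173: γ_0=125, γ_1=71, γ_2=86, γ_3=53, γ_4=91, γ_5=42, γ_6=46 (in table at j=13).
x = i·n + j = 6·14 + 13 = 97.
Check: 27^97 ≡ 125 (mod 173).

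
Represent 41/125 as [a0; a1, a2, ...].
[0; 3, 20, 2]

Euclidean algorithm steps:
41 = 0 × 125 + 41
125 = 3 × 41 + 2
41 = 20 × 2 + 1
2 = 2 × 1 + 0
Continued fraction: [0; 3, 20, 2]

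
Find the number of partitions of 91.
64112359

p(n) counts ways to write n as a sum of positive integers (order ignored).
Euler's pentagonal recurrence: p(k) = p(k-1) + p(k-2) - p(k-5) - p(k-7) + p(k-12) + p(k-15) - ... (offsets j(3j∓1)/2, signs ++--, p(0)=1, p(<0)=0).
DP table for k = 0..90: p(0)=1, p(1)=1, p(2)=2, p(3)=3, p(4)=5, p(5)=7, p(6)=11, p(7)=15, p(8)=22, p(9)=30, p(10)=42, p(11)=56, p(12)=77, p(13)=101, p(14)=135, p(15)=176, p(16)=231, p(17)=297, p(18)=385, p(19)=490, p(20)=627, p(21)=792, p(22)=1002, p(23)=1255, p(24)=1575, p(25)=1958, p(26)=2436, p(27)=3010, p(28)=3718, p(29)=4565, p(30)=5604, p(31)=6842, p(32)=8349, p(33)=10143, p(34)=12310, p(35)=14883, p(36)=17977, p(37)=21637, p(38)=26015, p(39)=31185, p(40)=37338, p(41)=44583, p(42)=53174, p(43)=63261, p(44)=75175, p(45)=89134, p(46)=105558, p(47)=124754, p(48)=147273, p(49)=173525, p(50)=204226, p(51)=239943, p(52)=281589, p(53)=329931, p(54)=386155, p(55)=451276, p(56)=526823, p(57)=614154, p(58)=715220, p(59)=831820, p(60)=966467, p(61)=1121505, p(62)=1300156, p(63)=1505499, p(64)=1741630, p(65)=2012558, p(66)=2323520, p(67)=2679689, p(68)=3087735, p(69)=3554345, p(70)=4087968, p(71)=4697205, p(72)=5392783, p(73)=6185689, p(74)=7089500, p(75)=8118264, p(76)=9289091, p(77)=10619863, p(78)=12132164, p(79)=13848650, p(80)=15796476, p(81)=18004327, p(82)=20506255, p(83)=23338469, p(84)=26543660, p(85)=30167357, p(86)=34262962, p(87)=38887673, p(88)=44108109, p(89)=49995925, p(90)=56634173.
Final step: p(91) = p(90) + p(89) - p(86) - p(84) + p(79) + p(76) - p(69) - p(65) + p(56) + p(51) - p(40) - p(34) + p(21) + p(14)
= 56634173 + 49995925 - 34262962 - 26543660 + 13848650 + 9289091 - 3554345 - 2012558 + 526823 + 239943 - 37338 - 12310 + 792 + 135
= 64112359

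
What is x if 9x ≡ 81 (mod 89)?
x ≡ 9 (mod 89)

gcd(9, 89) = 1, which divides 81, so solutions exist.
Find 9^(-1) mod 89 by the extended Euclidean algorithm:
89 = 9 × 9 + 8  ⟹  8 = (1)·89 + (-9)·9
9 = 1 × 8 + 1  ⟹  1 = (-1)·89 + (10)·9
So (10)·9 ≡ 1 (mod 89), i.e. 9^(-1) ≡ 10 (mod 89).
x ≡ 10 × 81 = 810 ≡ 9 (mod 89).
Check: 9 × 9 = 81 ≡ 81 (mod 89).
Unique solution: x ≡ 9 (mod 89)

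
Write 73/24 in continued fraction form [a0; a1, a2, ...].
[3; 24]

Euclidean algorithm steps:
73 = 3 × 24 + 1
24 = 24 × 1 + 0
Continued fraction: [3; 24]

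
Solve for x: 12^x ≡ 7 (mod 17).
7

Baby-step giant-step with step n = ⌈√17⌉ = 5.
Baby steps 12^j mod 17 (j:value) for j=0..4: 0:1, 1:12, 2:8, 3:11, 4:13.
Giant-step multiplier: 12^(-5) ≡ 12^(16-5) = 12^11 ≡ 6 (mod 17).
Giant steps γ_i = 7·6^i mod 17: γ_0=7, γ_1=8 (in table at j=2).
x = i·n + j = 1·5 + 2 = 7.
Check: 12^7 ≡ 7 (mod 17).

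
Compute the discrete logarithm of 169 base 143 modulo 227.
42

Baby-step giant-step with step n = ⌈√227⌉ = 16.
Baby steps 143^j mod 227 (j:value) for j=0..15: 0:1, 1:143, 2:19, 3:220, 4:134, 5:94, 6:49, 7:197, 8:23, 9:111, 10:210, 11:66, 12:131, 13:119, 14:219, 15:218.
Giant-step multiplier: 143^(-16) ≡ 143^(226-16) = 143^210 ≡ 112 (mod 227).
Giant steps γ_i = 169·112^i mod 227: γ_0=169, γ_1=87, γ_2=210 (in table at j=10).
x = i·n + j = 2·16 + 10 = 42.
Check: 143^42 ≡ 169 (mod 227).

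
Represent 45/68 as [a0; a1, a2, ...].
[0; 1, 1, 1, 22]

Euclidean algorithm steps:
45 = 0 × 68 + 45
68 = 1 × 45 + 23
45 = 1 × 23 + 22
23 = 1 × 22 + 1
22 = 22 × 1 + 0
Continued fraction: [0; 1, 1, 1, 22]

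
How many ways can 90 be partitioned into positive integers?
56634173

p(n) counts ways to write n as a sum of positive integers (order ignored).
Euler's pentagonal recurrence: p(k) = p(k-1) + p(k-2) - p(k-5) - p(k-7) + p(k-12) + p(k-15) - ... (offsets j(3j∓1)/2, signs ++--, p(0)=1, p(<0)=0).
DP table for k = 0..89: p(0)=1, p(1)=1, p(2)=2, p(3)=3, p(4)=5, p(5)=7, p(6)=11, p(7)=15, p(8)=22, p(9)=30, p(10)=42, p(11)=56, p(12)=77, p(13)=101, p(14)=135, p(15)=176, p(16)=231, p(17)=297, p(18)=385, p(19)=490, p(20)=627, p(21)=792, p(22)=1002, p(23)=1255, p(24)=1575, p(25)=1958, p(26)=2436, p(27)=3010, p(28)=3718, p(29)=4565, p(30)=5604, p(31)=6842, p(32)=8349, p(33)=10143, p(34)=12310, p(35)=14883, p(36)=17977, p(37)=21637, p(38)=26015, p(39)=31185, p(40)=37338, p(41)=44583, p(42)=53174, p(43)=63261, p(44)=75175, p(45)=89134, p(46)=105558, p(47)=124754, p(48)=147273, p(49)=173525, p(50)=204226, p(51)=239943, p(52)=281589, p(53)=329931, p(54)=386155, p(55)=451276, p(56)=526823, p(57)=614154, p(58)=715220, p(59)=831820, p(60)=966467, p(61)=1121505, p(62)=1300156, p(63)=1505499, p(64)=1741630, p(65)=2012558, p(66)=2323520, p(67)=2679689, p(68)=3087735, p(69)=3554345, p(70)=4087968, p(71)=4697205, p(72)=5392783, p(73)=6185689, p(74)=7089500, p(75)=8118264, p(76)=9289091, p(77)=10619863, p(78)=12132164, p(79)=13848650, p(80)=15796476, p(81)=18004327, p(82)=20506255, p(83)=23338469, p(84)=26543660, p(85)=30167357, p(86)=34262962, p(87)=38887673, p(88)=44108109, p(89)=49995925.
Final step: p(90) = p(89) + p(88) - p(85) - p(83) + p(78) + p(75) - p(68) - p(64) + p(55) + p(50) - p(39) - p(33) + p(20) + p(13)
= 49995925 + 44108109 - 30167357 - 23338469 + 12132164 + 8118264 - 3087735 - 1741630 + 451276 + 204226 - 31185 - 10143 + 627 + 101
= 56634173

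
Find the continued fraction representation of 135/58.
[2; 3, 19]

Euclidean algorithm steps:
135 = 2 × 58 + 19
58 = 3 × 19 + 1
19 = 19 × 1 + 0
Continued fraction: [2; 3, 19]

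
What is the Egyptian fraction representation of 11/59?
1/6 + 1/51 + 1/6018

Greedy algorithm:
11/59: ceiling(59/11) = 6, use 1/6
7/354: ceiling(354/7) = 51, use 1/51
1/6018: ceiling(6018/1) = 6018, use 1/6018
Result: 11/59 = 1/6 + 1/51 + 1/6018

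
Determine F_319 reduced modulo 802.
631

Matrix identity: Q^n = [[F_(n+1), F_n], [F_n, F_(n-1)]] with Q = [[1,1],[1,0]].
n = 319 = 100111111₂. Square-and-multiply, entries mod 802:
Q^1 = [[1,1],[1,0]]
Q^2 = (Q^1)² = [[2,1],[1,1]]
Q^4 = (Q^2)² = [[5,3],[3,2]]
Q^9 = (Q^4)²·Q = [[55,34],[34,21]]
Q^19 = (Q^9)²·Q = [[349,171],[171,178]]
Q^39 = (Q^19)²·Q = [[559,266],[266,293]]
Q^79 = (Q^39)²·Q = [[349,683],[683,468]]
Q^159 = (Q^79)²·Q = [[243,424],[424,621]]
Q^319 = (Q^159)²·Q = [[453,631],[631,624]]
F_319 mod 802 = Q^319[0][1] = 631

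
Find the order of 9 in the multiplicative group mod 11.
5

11 is prime, so ord(9) divides φ(11) = 10.
Divisors of 10: 1, 2, 5, 10.
Repeated squaring: 9^1 ≡ 9, 9^2 ≡ 4, 9^4 ≡ 5, 9^8 ≡ 3 (mod 11).
Test 9^d mod 11 for each divisor d in increasing order:
9^1 ≡ 9
9^2 ≡ 4
9^5 = 9^4·9^1 ≡ 1  ← first divisor giving 1
The order is 5.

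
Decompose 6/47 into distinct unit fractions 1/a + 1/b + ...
1/8 + 1/376

Greedy algorithm:
6/47: ceiling(47/6) = 8, use 1/8
1/376: ceiling(376/1) = 376, use 1/376
Result: 6/47 = 1/8 + 1/376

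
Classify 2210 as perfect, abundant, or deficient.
abundant

Proper divisors of 2210: sum = 1 + 2 + 5 + 10 + 13 + 17 + 26 + 34 + 65 + 85 + 130 + 170 + 221 + 442 + 1105 = 2326
Since 2326 > 2210, 2210 is abundant.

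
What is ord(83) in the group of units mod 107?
53

107 is prime, so ord(83) divides φ(107) = 106.
Divisors of 106: 1, 2, 53, 106.
Repeated squaring: 83^1 ≡ 83, 83^2 ≡ 41, 83^4 ≡ 76, 83^8 ≡ 105, 83^16 ≡ 4, 83^32 ≡ 16, 83^64 ≡ 42 (mod 107).
Test 83^d mod 107 for each divisor d in increasing order:
83^1 ≡ 83
83^2 ≡ 41
83^53 = 83^32·83^16·83^4·83^1 ≡ 1  ← first divisor giving 1
The order is 53.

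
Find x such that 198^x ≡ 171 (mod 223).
102

Baby-step giant-step with step n = ⌈√223⌉ = 15.
Baby steps 198^j mod 223 (j:value) for j=0..14: 0:1, 1:198, 2:179, 3:208, 4:152, 5:214, 6:2, 7:173, 8:135, 9:193, 10:81, 11:205, 12:4, 13:123, 14:47.
Giant-step multiplier: 198^(-15) ≡ 198^(222-15) = 198^207 ≡ 26 (mod 223).
Giant steps γ_i = 171·26^i mod 223: γ_0=171, γ_1=209, γ_2=82, γ_3=125, γ_4=128, γ_5=206, γ_6=4 (in table at j=12).
x = i·n + j = 6·15 + 12 = 102.
Check: 198^102 ≡ 171 (mod 223).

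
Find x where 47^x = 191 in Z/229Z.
181

Baby-step giant-step with step n = ⌈√229⌉ = 16.
Baby steps 47^j mod 229 (j:value) for j=0..15: 0:1, 1:47, 2:148, 3:86, 4:149, 5:133, 6:68, 7:219, 8:217, 9:123, 10:56, 11:113, 12:44, 13:7, 14:100, 15:120.
Giant-step multiplier: 47^(-16) ≡ 47^(228-16) = 47^212 ≡ 132 (mod 229).
Giant steps γ_i = 191·132^i mod 229: γ_0=191, γ_1=22, γ_2=156, γ_3=211, γ_4=143, γ_5=98, γ_6=112, γ_7=128, γ_8=179, γ_9=41, γ_10=145, γ_11=133 (in table at j=5).
x = i·n + j = 11·16 + 5 = 181.
Check: 47^181 ≡ 191 (mod 229).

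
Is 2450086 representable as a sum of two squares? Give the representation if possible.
Not possible

Factorization: 2450086 = 2 × 107^3
By Fermat: n is sum of two squares iff every prime p ≡ 3 (mod 4) appears to even power.
Prime(s) ≡ 3 (mod 4) with odd exponent: [(107, 3)]
Therefore 2450086 cannot be expressed as a² + b².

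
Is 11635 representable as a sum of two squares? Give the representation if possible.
Not possible

Factorization: 11635 = 5 × 13 × 179
By Fermat: n is sum of two squares iff every prime p ≡ 3 (mod 4) appears to even power.
Prime(s) ≡ 3 (mod 4) with odd exponent: [(179, 1)]
Therefore 11635 cannot be expressed as a² + b².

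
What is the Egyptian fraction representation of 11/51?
1/5 + 1/64 + 1/16320

Greedy algorithm:
11/51: ceiling(51/11) = 5, use 1/5
4/255: ceiling(255/4) = 64, use 1/64
1/16320: ceiling(16320/1) = 16320, use 1/16320
Result: 11/51 = 1/5 + 1/64 + 1/16320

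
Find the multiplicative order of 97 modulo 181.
180

181 is prime, so ord(97) divides φ(181) = 180.
Divisors of 180: 1, 2, 3, 4, 5, 6, 9, 10, 12, 15, 18, 20, 30, 36, 45, 60, 90, 180.
Repeated squaring: 97^1 ≡ 97, 97^2 ≡ 178, 97^4 ≡ 9, 97^8 ≡ 81, 97^16 ≡ 45, 97^32 ≡ 34, 97^64 ≡ 70, 97^128 ≡ 13 (mod 181).
Test 97^d mod 181 for each divisor d in increasing order:
97^1 ≡ 97
97^2 ≡ 178
97^3 = 97^2·97^1 ≡ 71
97^4 ≡ 9
97^5 = 97^4·97^1 ≡ 149
97^6 = 97^4·97^2 ≡ 154
97^9 = 97^8·97^1 ≡ 74
97^10 = 97^8·97^2 ≡ 119
97^12 = 97^8·97^4 ≡ 5
97^15 = 97^8·97^4·97^2·97^1 ≡ 174
97^18 = 97^16·97^2 ≡ 46
97^20 = 97^16·97^4 ≡ 43
97^30 = 97^16·97^8·97^4·97^2 ≡ 49
97^36 = 97^32·97^4 ≡ 125
97^45 = 97^32·97^8·97^4·97^1 ≡ 19
97^60 = 97^32·97^16·97^8·97^4 ≡ 48
97^90 = 97^64·97^16·97^8·97^2 ≡ 180
97^180 = 97^128·97^32·97^16·97^4 ≡ 1  ← first divisor giving 1
The order is 180.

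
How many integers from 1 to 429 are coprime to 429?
240

429 = 3 × 11 × 13
φ(n) = n × ∏(1 - 1/p) for each prime p dividing n
φ(429) = 429 × (1 - 1/3) × (1 - 1/11) × (1 - 1/13) = 240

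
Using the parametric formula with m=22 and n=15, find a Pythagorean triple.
(259, 660, 709)

Euclid's formula: a = m² - n², b = 2mn, c = m² + n²
m = 22, n = 15
a = 22² - 15² = 484 - 225 = 259
b = 2 × 22 × 15 = 660
c = 22² + 15² = 484 + 225 = 709
Verification: 259² + 660² = 67081 + 435600 = 502681 = 709² ✓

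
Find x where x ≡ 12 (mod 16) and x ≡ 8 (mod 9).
44

Using Chinese Remainder Theorem:
M = 16 × 9 = 144
M1 = 9, M2 = 16
y1 = 9^(-1) mod 16 = 9
y2 = 16^(-1) mod 9 = 4
x = (12×9×9 + 8×16×4) mod 144 = 44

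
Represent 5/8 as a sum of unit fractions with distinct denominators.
1/2 + 1/8

Greedy algorithm:
5/8: ceiling(8/5) = 2, use 1/2
1/8: ceiling(8/1) = 8, use 1/8
Result: 5/8 = 1/2 + 1/8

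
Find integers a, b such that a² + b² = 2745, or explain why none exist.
12² + 51² (a=12, b=51)

Factorization: 2745 = 3^2 × 5 × 61
By Fermat: n is sum of two squares iff every prime p ≡ 3 (mod 4) appears to even power.
All primes ≡ 3 (mod 4) appear to even power.
Search a = 0, 1, 2, … for 2745 - a² a perfect square: first hit at a = 12: 2745 - 144 = 2601 = 51².
2745 = 12² + 51² = 144 + 2601 ✓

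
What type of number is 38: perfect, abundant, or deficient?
deficient

Proper divisors of 38: sum = 1 + 2 + 19 = 22
Since 22 < 38, 38 is deficient.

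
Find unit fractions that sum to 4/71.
1/18 + 1/1278

Greedy algorithm:
4/71: ceiling(71/4) = 18, use 1/18
1/1278: ceiling(1278/1) = 1278, use 1/1278
Result: 4/71 = 1/18 + 1/1278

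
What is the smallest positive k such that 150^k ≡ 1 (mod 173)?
86

173 is prime, so ord(150) divides φ(173) = 172.
Divisors of 172: 1, 2, 4, 43, 86, 172.
Repeated squaring: 150^1 ≡ 150, 150^2 ≡ 10, 150^4 ≡ 100, 150^8 ≡ 139, 150^16 ≡ 118, 150^32 ≡ 84, 150^64 ≡ 136, 150^128 ≡ 158 (mod 173).
Test 150^d mod 173 for each divisor d in increasing order:
150^1 ≡ 150
150^2 ≡ 10
150^4 ≡ 100
150^43 = 150^32·150^8·150^2·150^1 ≡ 172
150^86 = 150^64·150^16·150^4·150^2 ≡ 1  ← first divisor giving 1
The order is 86.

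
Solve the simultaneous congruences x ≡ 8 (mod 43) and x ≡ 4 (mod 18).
94

Using Chinese Remainder Theorem:
M = 43 × 18 = 774
M1 = 18, M2 = 43
y1 = 18^(-1) mod 43 = 12
y2 = 43^(-1) mod 18 = 13
x = (8×18×12 + 4×43×13) mod 774 = 94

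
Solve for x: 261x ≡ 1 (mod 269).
168

gcd(261, 269) = 1, so the inverse exists.
Extended Euclidean algorithm on (269, 261):
269 = 1 × 261 + 8  ⟹  8 = (1)·269 + (-1)·261
261 = 32 × 8 + 5  ⟹  5 = (-32)·269 + (33)·261
8 = 1 × 5 + 3  ⟹  3 = (33)·269 + (-34)·261
5 = 1 × 3 + 2  ⟹  2 = (-65)·269 + (67)·261
3 = 1 × 2 + 1  ⟹  1 = (98)·269 + (-101)·261
So (-101)·261 ≡ 1 (mod 269), i.e. 261^(-1) ≡ -101 ≡ 168 (mod 269).
Check: 261 × 168 = 43848 ≡ 1 (mod 269)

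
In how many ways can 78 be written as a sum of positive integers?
12132164

p(n) counts ways to write n as a sum of positive integers (order ignored).
Euler's pentagonal recurrence: p(k) = p(k-1) + p(k-2) - p(k-5) - p(k-7) + p(k-12) + p(k-15) - ... (offsets j(3j∓1)/2, signs ++--, p(0)=1, p(<0)=0).
DP table for k = 0..77: p(0)=1, p(1)=1, p(2)=2, p(3)=3, p(4)=5, p(5)=7, p(6)=11, p(7)=15, p(8)=22, p(9)=30, p(10)=42, p(11)=56, p(12)=77, p(13)=101, p(14)=135, p(15)=176, p(16)=231, p(17)=297, p(18)=385, p(19)=490, p(20)=627, p(21)=792, p(22)=1002, p(23)=1255, p(24)=1575, p(25)=1958, p(26)=2436, p(27)=3010, p(28)=3718, p(29)=4565, p(30)=5604, p(31)=6842, p(32)=8349, p(33)=10143, p(34)=12310, p(35)=14883, p(36)=17977, p(37)=21637, p(38)=26015, p(39)=31185, p(40)=37338, p(41)=44583, p(42)=53174, p(43)=63261, p(44)=75175, p(45)=89134, p(46)=105558, p(47)=124754, p(48)=147273, p(49)=173525, p(50)=204226, p(51)=239943, p(52)=281589, p(53)=329931, p(54)=386155, p(55)=451276, p(56)=526823, p(57)=614154, p(58)=715220, p(59)=831820, p(60)=966467, p(61)=1121505, p(62)=1300156, p(63)=1505499, p(64)=1741630, p(65)=2012558, p(66)=2323520, p(67)=2679689, p(68)=3087735, p(69)=3554345, p(70)=4087968, p(71)=4697205, p(72)=5392783, p(73)=6185689, p(74)=7089500, p(75)=8118264, p(76)=9289091, p(77)=10619863.
Final step: p(78) = p(77) + p(76) - p(73) - p(71) + p(66) + p(63) - p(56) - p(52) + p(43) + p(38) - p(27) - p(21) + p(8) + p(1)
= 10619863 + 9289091 - 6185689 - 4697205 + 2323520 + 1505499 - 526823 - 281589 + 63261 + 26015 - 3010 - 792 + 22 + 1
= 12132164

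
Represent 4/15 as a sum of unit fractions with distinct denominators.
1/4 + 1/60

Greedy algorithm:
4/15: ceiling(15/4) = 4, use 1/4
1/60: ceiling(60/1) = 60, use 1/60
Result: 4/15 = 1/4 + 1/60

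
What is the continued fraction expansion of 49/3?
[16; 3]

Euclidean algorithm steps:
49 = 16 × 3 + 1
3 = 3 × 1 + 0
Continued fraction: [16; 3]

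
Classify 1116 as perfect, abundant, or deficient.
abundant

Proper divisors of 1116: sum = 1 + 2 + 3 + 4 + 6 + 9 + 12 + 18 + ... + 186 + 279 + 372 + 558 (17 divisors) = 1796
Since 1796 > 1116, 1116 is abundant.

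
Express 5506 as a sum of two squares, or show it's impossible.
45² + 59² (a=45, b=59)

Factorization: 5506 = 2 × 2753
By Fermat: n is sum of two squares iff every prime p ≡ 3 (mod 4) appears to even power.
All primes ≡ 3 (mod 4) appear to even power.
Search a = 0, 1, 2, … for 5506 - a² a perfect square: first hit at a = 45: 5506 - 2025 = 3481 = 59².
5506 = 45² + 59² = 2025 + 3481 ✓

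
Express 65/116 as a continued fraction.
[0; 1, 1, 3, 1, 1, 1, 4]

Euclidean algorithm steps:
65 = 0 × 116 + 65
116 = 1 × 65 + 51
65 = 1 × 51 + 14
51 = 3 × 14 + 9
14 = 1 × 9 + 5
9 = 1 × 5 + 4
5 = 1 × 4 + 1
4 = 4 × 1 + 0
Continued fraction: [0; 1, 1, 3, 1, 1, 1, 4]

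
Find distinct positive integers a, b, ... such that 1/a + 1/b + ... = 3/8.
1/3 + 1/24

Greedy algorithm:
3/8: ceiling(8/3) = 3, use 1/3
1/24: ceiling(24/1) = 24, use 1/24
Result: 3/8 = 1/3 + 1/24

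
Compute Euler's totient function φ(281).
280

281 = 281
φ(n) = n × ∏(1 - 1/p) for each prime p dividing n
φ(281) = 281 × (1 - 1/281) = 280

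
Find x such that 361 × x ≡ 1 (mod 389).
125

gcd(361, 389) = 1, so the inverse exists.
Extended Euclidean algorithm on (389, 361):
389 = 1 × 361 + 28  ⟹  28 = (1)·389 + (-1)·361
361 = 12 × 28 + 25  ⟹  25 = (-12)·389 + (13)·361
28 = 1 × 25 + 3  ⟹  3 = (13)·389 + (-14)·361
25 = 8 × 3 + 1  ⟹  1 = (-116)·389 + (125)·361
So (125)·361 ≡ 1 (mod 389), i.e. 361^(-1) ≡ 125 (mod 389).
Check: 361 × 125 = 45125 ≡ 1 (mod 389)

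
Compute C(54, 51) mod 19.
9

Using Lucas' theorem:
Write n=54 and k=51 in base 19:
n in base 19: [2, 16]
k in base 19: [2, 13]
C(54,51) mod 19 = ∏ C(n_i, k_i) mod 19
Digit binomials (mod 19): C(2,2) = 1; C(16,13) = 560 ≡ 9
Product: 1 × 9 = 9 ≡ 9 (mod 19)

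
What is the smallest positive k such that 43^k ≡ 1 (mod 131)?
65

131 is prime, so ord(43) divides φ(131) = 130.
Divisors of 130: 1, 2, 5, 10, 13, 26, 65, 130.
Repeated squaring: 43^1 ≡ 43, 43^2 ≡ 15, 43^4 ≡ 94, 43^8 ≡ 59, 43^16 ≡ 75, 43^32 ≡ 123, 43^64 ≡ 64, 43^128 ≡ 35 (mod 131).
Test 43^d mod 131 for each divisor d in increasing order:
43^1 ≡ 43
43^2 ≡ 15
43^5 = 43^4·43^1 ≡ 112
43^10 = 43^8·43^2 ≡ 99
43^13 = 43^8·43^4·43^1 ≡ 58
43^26 = 43^16·43^8·43^2 ≡ 89
43^65 = 43^64·43^1 ≡ 1  ← first divisor giving 1
The order is 65.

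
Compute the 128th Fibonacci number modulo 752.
517

Matrix identity: Q^n = [[F_(n+1), F_n], [F_n, F_(n-1)]] with Q = [[1,1],[1,0]].
n = 128 = 10000000₂. Square-and-multiply, entries mod 752:
Q^1 = [[1,1],[1,0]]
Q^2 = (Q^1)² = [[2,1],[1,1]]
Q^4 = (Q^2)² = [[5,3],[3,2]]
Q^8 = (Q^4)² = [[34,21],[21,13]]
Q^16 = (Q^8)² = [[93,235],[235,610]]
Q^32 = (Q^16)² = [[706,517],[517,189]]
Q^64 = (Q^32)² = [[189,235],[235,706]]
Q^128 = (Q^64)² = [[706,517],[517,189]]
F_128 mod 752 = Q^128[0][1] = 517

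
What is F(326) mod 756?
701

Matrix identity: Q^n = [[F_(n+1), F_n], [F_n, F_(n-1)]] with Q = [[1,1],[1,0]].
n = 326 = 101000110₂. Square-and-multiply, entries mod 756:
Q^1 = [[1,1],[1,0]]
Q^2 = (Q^1)² = [[2,1],[1,1]]
Q^5 = (Q^2)²·Q = [[8,5],[5,3]]
Q^10 = (Q^5)² = [[89,55],[55,34]]
Q^20 = (Q^10)² = [[362,717],[717,401]]
Q^40 = (Q^20)² = [[265,483],[483,538]]
Q^81 = (Q^40)²·Q = [[379,358],[358,21]]
Q^163 = (Q^81)²·Q = [[717,401],[401,316]]
Q^326 = (Q^163)² = [[538,701],[701,593]]
F_326 mod 756 = Q^326[0][1] = 701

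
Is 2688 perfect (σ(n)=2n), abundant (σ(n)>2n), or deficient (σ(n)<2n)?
abundant

Proper divisors of 2688: sum = 1 + 2 + 3 + 4 + 6 + 7 + 8 + 12 + ... + 448 + 672 + 896 + 1344 (31 divisors) = 5472
Since 5472 > 2688, 2688 is abundant.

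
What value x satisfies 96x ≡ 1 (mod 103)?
44

gcd(96, 103) = 1, so the inverse exists.
Extended Euclidean algorithm on (103, 96):
103 = 1 × 96 + 7  ⟹  7 = (1)·103 + (-1)·96
96 = 13 × 7 + 5  ⟹  5 = (-13)·103 + (14)·96
7 = 1 × 5 + 2  ⟹  2 = (14)·103 + (-15)·96
5 = 2 × 2 + 1  ⟹  1 = (-41)·103 + (44)·96
So (44)·96 ≡ 1 (mod 103), i.e. 96^(-1) ≡ 44 (mod 103).
Check: 96 × 44 = 4224 ≡ 1 (mod 103)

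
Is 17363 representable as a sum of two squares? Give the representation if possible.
Not possible

Factorization: 17363 = 97 × 179
By Fermat: n is sum of two squares iff every prime p ≡ 3 (mod 4) appears to even power.
Prime(s) ≡ 3 (mod 4) with odd exponent: [(179, 1)]
Therefore 17363 cannot be expressed as a² + b².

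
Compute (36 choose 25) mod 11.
3

Using Lucas' theorem:
Write n=36 and k=25 in base 11:
n in base 11: [3, 3]
k in base 11: [2, 3]
C(36,25) mod 11 = ∏ C(n_i, k_i) mod 11
Digit binomials (mod 11): C(3,2) = 3; C(3,3) = 1
Product: 3 × 1 = 3 ≡ 3 (mod 11)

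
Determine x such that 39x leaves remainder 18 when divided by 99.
x ≡ 3 (mod 33)

gcd(39, 99) = 3, which divides 18, so solutions exist.
Divide through by 3: 13x ≡ 6 (mod 33).
Find 13^(-1) mod 33 by the extended Euclidean algorithm:
33 = 2 × 13 + 7  ⟹  7 = (1)·33 + (-2)·13
13 = 1 × 7 + 6  ⟹  6 = (-1)·33 + (3)·13
7 = 1 × 6 + 1  ⟹  1 = (2)·33 + (-5)·13
So (-5)·13 ≡ 1 (mod 33), i.e. 13^(-1) ≡ -5 ≡ 28 (mod 33).
x ≡ 28 × 6 = 168 ≡ 3 (mod 33).
Check: 39 × 3 = 117 ≡ 18 (mod 99).
x ≡ 3 (mod 33), giving 3 solutions mod 99.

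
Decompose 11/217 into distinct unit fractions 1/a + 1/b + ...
1/20 + 1/1447 + 1/6279980

Greedy algorithm:
11/217: ceiling(217/11) = 20, use 1/20
3/4340: ceiling(4340/3) = 1447, use 1/1447
1/6279980: ceiling(6279980/1) = 6279980, use 1/6279980
Result: 11/217 = 1/20 + 1/1447 + 1/6279980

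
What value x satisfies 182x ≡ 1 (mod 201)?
74

gcd(182, 201) = 1, so the inverse exists.
Extended Euclidean algorithm on (201, 182):
201 = 1 × 182 + 19  ⟹  19 = (1)·201 + (-1)·182
182 = 9 × 19 + 11  ⟹  11 = (-9)·201 + (10)·182
19 = 1 × 11 + 8  ⟹  8 = (10)·201 + (-11)·182
11 = 1 × 8 + 3  ⟹  3 = (-19)·201 + (21)·182
8 = 2 × 3 + 2  ⟹  2 = (48)·201 + (-53)·182
3 = 1 × 2 + 1  ⟹  1 = (-67)·201 + (74)·182
So (74)·182 ≡ 1 (mod 201), i.e. 182^(-1) ≡ 74 (mod 201).
Check: 182 × 74 = 13468 ≡ 1 (mod 201)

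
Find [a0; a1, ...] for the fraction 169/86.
[1; 1, 27, 1, 2]

Euclidean algorithm steps:
169 = 1 × 86 + 83
86 = 1 × 83 + 3
83 = 27 × 3 + 2
3 = 1 × 2 + 1
2 = 2 × 1 + 0
Continued fraction: [1; 1, 27, 1, 2]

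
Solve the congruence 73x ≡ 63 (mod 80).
x ≡ 71 (mod 80)

gcd(73, 80) = 1, which divides 63, so solutions exist.
Find 73^(-1) mod 80 by the extended Euclidean algorithm:
80 = 1 × 73 + 7  ⟹  7 = (1)·80 + (-1)·73
73 = 10 × 7 + 3  ⟹  3 = (-10)·80 + (11)·73
7 = 2 × 3 + 1  ⟹  1 = (21)·80 + (-23)·73
So (-23)·73 ≡ 1 (mod 80), i.e. 73^(-1) ≡ -23 ≡ 57 (mod 80).
x ≡ 57 × 63 = 3591 ≡ 71 (mod 80).
Check: 73 × 71 = 5183 ≡ 63 (mod 80).
Unique solution: x ≡ 71 (mod 80)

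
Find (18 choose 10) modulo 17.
0

Using Lucas' theorem:
Write n=18 and k=10 in base 17:
n in base 17: [1, 1]
k in base 17: [0, 10]
C(18,10) mod 17 = ∏ C(n_i, k_i) mod 17
Digit binomials (mod 17): C(1,0) = 1; C(1,10) = 0 (k_i > n_i)
Product: 1 × 0 = 0 ≡ 0 (mod 17)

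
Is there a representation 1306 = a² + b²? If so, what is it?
9² + 35² (a=9, b=35)

Factorization: 1306 = 2 × 653
By Fermat: n is sum of two squares iff every prime p ≡ 3 (mod 4) appears to even power.
All primes ≡ 3 (mod 4) appear to even power.
Search a = 0, 1, 2, … for 1306 - a² a perfect square: first hit at a = 9: 1306 - 81 = 1225 = 35².
1306 = 9² + 35² = 81 + 1225 ✓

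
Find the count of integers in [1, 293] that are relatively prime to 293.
292

293 = 293
φ(n) = n × ∏(1 - 1/p) for each prime p dividing n
φ(293) = 293 × (1 - 1/293) = 292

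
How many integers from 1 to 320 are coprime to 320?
128

320 = 2^6 × 5
φ(n) = n × ∏(1 - 1/p) for each prime p dividing n
φ(320) = 320 × (1 - 1/2) × (1 - 1/5) = 128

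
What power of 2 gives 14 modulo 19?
7

Baby-step giant-step with step n = ⌈√19⌉ = 5.
Baby steps 2^j mod 19 (j:value) for j=0..4: 0:1, 1:2, 2:4, 3:8, 4:16.
Giant-step multiplier: 2^(-5) ≡ 2^(18-5) = 2^13 ≡ 3 (mod 19).
Giant steps γ_i = 14·3^i mod 19: γ_0=14, γ_1=4 (in table at j=2).
x = i·n + j = 1·5 + 2 = 7.
Check: 2^7 ≡ 14 (mod 19).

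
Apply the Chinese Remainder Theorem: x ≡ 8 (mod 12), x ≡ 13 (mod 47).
248

Using Chinese Remainder Theorem:
M = 12 × 47 = 564
M1 = 47, M2 = 12
y1 = 47^(-1) mod 12 = 11
y2 = 12^(-1) mod 47 = 4
x = (8×47×11 + 13×12×4) mod 564 = 248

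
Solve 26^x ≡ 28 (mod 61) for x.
51

Baby-step giant-step with step n = ⌈√61⌉ = 8.
Baby steps 26^j mod 61 (j:value) for j=0..7: 0:1, 1:26, 2:5, 3:8, 4:25, 5:40, 6:3, 7:17.
Giant-step multiplier: 26^(-8) ≡ 26^(60-8) = 26^52 ≡ 57 (mod 61).
Giant steps γ_i = 28·57^i mod 61: γ_0=28, γ_1=10, γ_2=21, γ_3=38, γ_4=31, γ_5=59, γ_6=8 (in table at j=3).
x = i·n + j = 6·8 + 3 = 51.
Check: 26^51 ≡ 28 (mod 61).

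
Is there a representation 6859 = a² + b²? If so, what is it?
Not possible

Factorization: 6859 = 19^3
By Fermat: n is sum of two squares iff every prime p ≡ 3 (mod 4) appears to even power.
Prime(s) ≡ 3 (mod 4) with odd exponent: [(19, 3)]
Therefore 6859 cannot be expressed as a² + b².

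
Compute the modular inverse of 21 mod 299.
57

gcd(21, 299) = 1, so the inverse exists.
Extended Euclidean algorithm on (299, 21):
299 = 14 × 21 + 5  ⟹  5 = (1)·299 + (-14)·21
21 = 4 × 5 + 1  ⟹  1 = (-4)·299 + (57)·21
So (57)·21 ≡ 1 (mod 299), i.e. 21^(-1) ≡ 57 (mod 299).
Check: 21 × 57 = 1197 ≡ 1 (mod 299)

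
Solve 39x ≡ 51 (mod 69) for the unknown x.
x ≡ 19 (mod 23)

gcd(39, 69) = 3, which divides 51, so solutions exist.
Divide through by 3: 13x ≡ 17 (mod 23).
Find 13^(-1) mod 23 by the extended Euclidean algorithm:
23 = 1 × 13 + 10  ⟹  10 = (1)·23 + (-1)·13
13 = 1 × 10 + 3  ⟹  3 = (-1)·23 + (2)·13
10 = 3 × 3 + 1  ⟹  1 = (4)·23 + (-7)·13
So (-7)·13 ≡ 1 (mod 23), i.e. 13^(-1) ≡ -7 ≡ 16 (mod 23).
x ≡ 16 × 17 = 272 ≡ 19 (mod 23).
Check: 39 × 19 = 741 ≡ 51 (mod 69).
x ≡ 19 (mod 23), giving 3 solutions mod 69.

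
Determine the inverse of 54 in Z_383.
305

gcd(54, 383) = 1, so the inverse exists.
Extended Euclidean algorithm on (383, 54):
383 = 7 × 54 + 5  ⟹  5 = (1)·383 + (-7)·54
54 = 10 × 5 + 4  ⟹  4 = (-10)·383 + (71)·54
5 = 1 × 4 + 1  ⟹  1 = (11)·383 + (-78)·54
So (-78)·54 ≡ 1 (mod 383), i.e. 54^(-1) ≡ -78 ≡ 305 (mod 383).
Check: 54 × 305 = 16470 ≡ 1 (mod 383)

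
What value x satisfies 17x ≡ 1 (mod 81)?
62

gcd(17, 81) = 1, so the inverse exists.
Extended Euclidean algorithm on (81, 17):
81 = 4 × 17 + 13  ⟹  13 = (1)·81 + (-4)·17
17 = 1 × 13 + 4  ⟹  4 = (-1)·81 + (5)·17
13 = 3 × 4 + 1  ⟹  1 = (4)·81 + (-19)·17
So (-19)·17 ≡ 1 (mod 81), i.e. 17^(-1) ≡ -19 ≡ 62 (mod 81).
Check: 17 × 62 = 1054 ≡ 1 (mod 81)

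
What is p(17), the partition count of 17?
297

p(n) counts ways to write n as a sum of positive integers (order ignored).
Euler's pentagonal recurrence: p(k) = p(k-1) + p(k-2) - p(k-5) - p(k-7) + p(k-12) + p(k-15) - ... (offsets j(3j∓1)/2, signs ++--, p(0)=1, p(<0)=0).
DP table for k = 0..16: p(0)=1, p(1)=1, p(2)=2, p(3)=3, p(4)=5, p(5)=7, p(6)=11, p(7)=15, p(8)=22, p(9)=30, p(10)=42, p(11)=56, p(12)=77, p(13)=101, p(14)=135, p(15)=176, p(16)=231.
Final step: p(17) = p(16) + p(15) - p(12) - p(10) + p(5) + p(2)
= 231 + 176 - 77 - 42 + 7 + 2
= 297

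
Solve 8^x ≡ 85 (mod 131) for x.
73

Baby-step giant-step with step n = ⌈√131⌉ = 12.
Baby steps 8^j mod 131 (j:value) for j=0..11: 0:1, 1:8, 2:64, 3:119, 4:35, 5:18, 6:13, 7:104, 8:46, 9:106, 10:62, 11:103.
Giant-step multiplier: 8^(-12) ≡ 8^(130-12) = 8^118 ≡ 100 (mod 131).
Giant steps γ_i = 85·100^i mod 131: γ_0=85, γ_1=116, γ_2=72, γ_3=126, γ_4=24, γ_5=42, γ_6=8 (in table at j=1).
x = i·n + j = 6·12 + 1 = 73.
Check: 8^73 ≡ 85 (mod 131).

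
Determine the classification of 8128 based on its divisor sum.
perfect

Proper divisors of 8128: sum = 1 + 2 + 4 + 8 + 16 + 32 + 64 + 127 + 254 + 508 + 1016 + 2032 + 4064 = 8128
Since 8128 = 8128, 8128 is perfect.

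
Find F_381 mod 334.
228

Matrix identity: Q^n = [[F_(n+1), F_n], [F_n, F_(n-1)]] with Q = [[1,1],[1,0]].
n = 381 = 101111101₂. Square-and-multiply, entries mod 334:
Q^1 = [[1,1],[1,0]]
Q^2 = (Q^1)² = [[2,1],[1,1]]
Q^5 = (Q^2)²·Q = [[8,5],[5,3]]
Q^11 = (Q^5)²·Q = [[144,89],[89,55]]
Q^23 = (Q^11)²·Q = [[276,267],[267,9]]
Q^47 = (Q^23)²·Q = [[114,171],[171,277]]
Q^95 = (Q^47)²·Q = [[214,153],[153,61]]
Q^190 = (Q^95)² = [[67,325],[325,76]]
Q^381 = (Q^190)²·Q = [[277,228],[228,49]]
F_381 mod 334 = Q^381[0][1] = 228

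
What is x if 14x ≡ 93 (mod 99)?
x ≡ 42 (mod 99)

gcd(14, 99) = 1, which divides 93, so solutions exist.
Find 14^(-1) mod 99 by the extended Euclidean algorithm:
99 = 7 × 14 + 1  ⟹  1 = (1)·99 + (-7)·14
So (-7)·14 ≡ 1 (mod 99), i.e. 14^(-1) ≡ -7 ≡ 92 (mod 99).
x ≡ 92 × 93 = 8556 ≡ 42 (mod 99).
Check: 14 × 42 = 588 ≡ 93 (mod 99).
Unique solution: x ≡ 42 (mod 99)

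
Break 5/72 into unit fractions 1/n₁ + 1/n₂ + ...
1/15 + 1/360

Greedy algorithm:
5/72: ceiling(72/5) = 15, use 1/15
1/360: ceiling(360/1) = 360, use 1/360
Result: 5/72 = 1/15 + 1/360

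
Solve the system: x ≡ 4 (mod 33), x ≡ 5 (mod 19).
499

Using Chinese Remainder Theorem:
M = 33 × 19 = 627
M1 = 19, M2 = 33
y1 = 19^(-1) mod 33 = 7
y2 = 33^(-1) mod 19 = 15
x = (4×19×7 + 5×33×15) mod 627 = 499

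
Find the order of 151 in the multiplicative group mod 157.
156

157 is prime, so ord(151) divides φ(157) = 156.
Divisors of 156: 1, 2, 3, 4, 6, 12, 13, 26, 39, 52, 78, 156.
Repeated squaring: 151^1 ≡ 151, 151^2 ≡ 36, 151^4 ≡ 40, 151^8 ≡ 30, 151^16 ≡ 115, 151^32 ≡ 37, 151^64 ≡ 113, 151^128 ≡ 52 (mod 157).
Test 151^d mod 157 for each divisor d in increasing order:
151^1 ≡ 151
151^2 ≡ 36
151^3 = 151^2·151^1 ≡ 98
151^4 ≡ 40
151^6 = 151^4·151^2 ≡ 27
151^12 = 151^8·151^4 ≡ 101
151^13 = 151^8·151^4·151^1 ≡ 22
151^26 = 151^16·151^8·151^2 ≡ 13
151^39 = 151^32·151^4·151^2·151^1 ≡ 129
151^52 = 151^32·151^16·151^4 ≡ 12
151^78 = 151^64·151^8·151^4·151^2 ≡ 156
151^156 = 151^128·151^16·151^8·151^4 ≡ 1  ← first divisor giving 1
The order is 156.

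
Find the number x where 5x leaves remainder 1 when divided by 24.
5

gcd(5, 24) = 1, so the inverse exists.
Extended Euclidean algorithm on (24, 5):
24 = 4 × 5 + 4  ⟹  4 = (1)·24 + (-4)·5
5 = 1 × 4 + 1  ⟹  1 = (-1)·24 + (5)·5
So (5)·5 ≡ 1 (mod 24), i.e. 5^(-1) ≡ 5 (mod 24).
Check: 5 × 5 = 25 ≡ 1 (mod 24)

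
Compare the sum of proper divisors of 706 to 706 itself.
deficient

Proper divisors of 706: sum = 1 + 2 + 353 = 356
Since 356 < 706, 706 is deficient.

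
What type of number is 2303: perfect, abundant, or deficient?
deficient

Proper divisors of 2303: sum = 1 + 7 + 47 + 49 + 329 = 433
Since 433 < 2303, 2303 is deficient.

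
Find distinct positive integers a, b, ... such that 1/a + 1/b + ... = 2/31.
1/16 + 1/496

Greedy algorithm:
2/31: ceiling(31/2) = 16, use 1/16
1/496: ceiling(496/1) = 496, use 1/496
Result: 2/31 = 1/16 + 1/496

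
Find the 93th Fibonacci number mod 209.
2

Matrix identity: Q^n = [[F_(n+1), F_n], [F_n, F_(n-1)]] with Q = [[1,1],[1,0]].
n = 93 = 1011101₂. Square-and-multiply, entries mod 209:
Q^1 = [[1,1],[1,0]]
Q^2 = (Q^1)² = [[2,1],[1,1]]
Q^5 = (Q^2)²·Q = [[8,5],[5,3]]
Q^11 = (Q^5)²·Q = [[144,89],[89,55]]
Q^23 = (Q^11)²·Q = [[179,24],[24,155]]
Q^46 = (Q^23)² = [[13,74],[74,148]]
Q^93 = (Q^46)²·Q = [[3,2],[2,1]]
F_93 mod 209 = Q^93[0][1] = 2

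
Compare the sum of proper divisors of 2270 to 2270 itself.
deficient

Proper divisors of 2270: sum = 1 + 2 + 5 + 10 + 227 + 454 + 1135 = 1834
Since 1834 < 2270, 2270 is deficient.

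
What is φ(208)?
96

208 = 2^4 × 13
φ(n) = n × ∏(1 - 1/p) for each prime p dividing n
φ(208) = 208 × (1 - 1/2) × (1 - 1/13) = 96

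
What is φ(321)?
212

321 = 3 × 107
φ(n) = n × ∏(1 - 1/p) for each prime p dividing n
φ(321) = 321 × (1 - 1/3) × (1 - 1/107) = 212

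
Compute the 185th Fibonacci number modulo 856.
637

Matrix identity: Q^n = [[F_(n+1), F_n], [F_n, F_(n-1)]] with Q = [[1,1],[1,0]].
n = 185 = 10111001₂. Square-and-multiply, entries mod 856:
Q^1 = [[1,1],[1,0]]
Q^2 = (Q^1)² = [[2,1],[1,1]]
Q^5 = (Q^2)²·Q = [[8,5],[5,3]]
Q^11 = (Q^5)²·Q = [[144,89],[89,55]]
Q^23 = (Q^11)²·Q = [[144,409],[409,591]]
Q^46 = (Q^23)² = [[553,159],[159,394]]
Q^92 = (Q^46)² = [[674,773],[773,757]]
Q^185 = (Q^92)²·Q = [[848,637],[637,211]]
F_185 mod 856 = Q^185[0][1] = 637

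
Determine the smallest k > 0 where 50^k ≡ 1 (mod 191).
95

191 is prime, so ord(50) divides φ(191) = 190.
Divisors of 190: 1, 2, 5, 10, 19, 38, 95, 190.
Repeated squaring: 50^1 ≡ 50, 50^2 ≡ 17, 50^4 ≡ 98, 50^8 ≡ 54, 50^16 ≡ 51, 50^32 ≡ 118, 50^64 ≡ 172, 50^128 ≡ 170 (mod 191).
Test 50^d mod 191 for each divisor d in increasing order:
50^1 ≡ 50
50^2 ≡ 17
50^5 = 50^4·50^1 ≡ 125
50^10 = 50^8·50^2 ≡ 154
50^19 = 50^16·50^2·50^1 ≡ 184
50^38 = 50^32·50^4·50^2 ≡ 49
50^95 = 50^64·50^16·50^8·50^4·50^2·50^1 ≡ 1  ← first divisor giving 1
The order is 95.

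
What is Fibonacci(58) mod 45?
19

Matrix identity: Q^n = [[F_(n+1), F_n], [F_n, F_(n-1)]] with Q = [[1,1],[1,0]].
n = 58 = 111010₂. Square-and-multiply, entries mod 45:
Q^1 = [[1,1],[1,0]]
Q^3 = (Q^1)²·Q = [[3,2],[2,1]]
Q^7 = (Q^3)²·Q = [[21,13],[13,8]]
Q^14 = (Q^7)² = [[25,17],[17,8]]
Q^29 = (Q^14)²·Q = [[35,14],[14,21]]
Q^58 = (Q^29)² = [[26,19],[19,7]]
F_58 mod 45 = Q^58[0][1] = 19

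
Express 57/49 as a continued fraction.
[1; 6, 8]

Euclidean algorithm steps:
57 = 1 × 49 + 8
49 = 6 × 8 + 1
8 = 8 × 1 + 0
Continued fraction: [1; 6, 8]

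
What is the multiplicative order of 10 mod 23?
22

23 is prime, so ord(10) divides φ(23) = 22.
Divisors of 22: 1, 2, 11, 22.
Repeated squaring: 10^1 ≡ 10, 10^2 ≡ 8, 10^4 ≡ 18, 10^8 ≡ 2, 10^16 ≡ 4 (mod 23).
Test 10^d mod 23 for each divisor d in increasing order:
10^1 ≡ 10
10^2 ≡ 8
10^11 = 10^8·10^2·10^1 ≡ 22
10^22 = 10^16·10^4·10^2 ≡ 1  ← first divisor giving 1
The order is 22.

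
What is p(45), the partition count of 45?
89134

p(n) counts ways to write n as a sum of positive integers (order ignored).
Euler's pentagonal recurrence: p(k) = p(k-1) + p(k-2) - p(k-5) - p(k-7) + p(k-12) + p(k-15) - ... (offsets j(3j∓1)/2, signs ++--, p(0)=1, p(<0)=0).
DP table for k = 0..44: p(0)=1, p(1)=1, p(2)=2, p(3)=3, p(4)=5, p(5)=7, p(6)=11, p(7)=15, p(8)=22, p(9)=30, p(10)=42, p(11)=56, p(12)=77, p(13)=101, p(14)=135, p(15)=176, p(16)=231, p(17)=297, p(18)=385, p(19)=490, p(20)=627, p(21)=792, p(22)=1002, p(23)=1255, p(24)=1575, p(25)=1958, p(26)=2436, p(27)=3010, p(28)=3718, p(29)=4565, p(30)=5604, p(31)=6842, p(32)=8349, p(33)=10143, p(34)=12310, p(35)=14883, p(36)=17977, p(37)=21637, p(38)=26015, p(39)=31185, p(40)=37338, p(41)=44583, p(42)=53174, p(43)=63261, p(44)=75175.
Final step: p(45) = p(44) + p(43) - p(40) - p(38) + p(33) + p(30) - p(23) - p(19) + p(10) + p(5)
= 75175 + 63261 - 37338 - 26015 + 10143 + 5604 - 1255 - 490 + 42 + 7
= 89134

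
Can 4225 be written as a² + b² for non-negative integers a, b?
0² + 65² (a=0, b=65)

Factorization: 4225 = 5^2 × 13^2
By Fermat: n is sum of two squares iff every prime p ≡ 3 (mod 4) appears to even power.
All primes ≡ 3 (mod 4) appear to even power.
Search a = 0, 1, 2, … for 4225 - a² a perfect square: first hit at a = 0: 4225 - 0 = 4225 = 65².
4225 = 0² + 65² = 0 + 4225 ✓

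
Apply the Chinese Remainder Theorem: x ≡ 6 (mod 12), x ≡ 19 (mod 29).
222

Using Chinese Remainder Theorem:
M = 12 × 29 = 348
M1 = 29, M2 = 12
y1 = 29^(-1) mod 12 = 5
y2 = 12^(-1) mod 29 = 17
x = (6×29×5 + 19×12×17) mod 348 = 222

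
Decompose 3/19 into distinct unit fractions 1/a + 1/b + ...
1/7 + 1/67 + 1/8911

Greedy algorithm:
3/19: ceiling(19/3) = 7, use 1/7
2/133: ceiling(133/2) = 67, use 1/67
1/8911: ceiling(8911/1) = 8911, use 1/8911
Result: 3/19 = 1/7 + 1/67 + 1/8911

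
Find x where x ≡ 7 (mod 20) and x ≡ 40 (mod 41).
327

Using Chinese Remainder Theorem:
M = 20 × 41 = 820
M1 = 41, M2 = 20
y1 = 41^(-1) mod 20 = 1
y2 = 20^(-1) mod 41 = 39
x = (7×41×1 + 40×20×39) mod 820 = 327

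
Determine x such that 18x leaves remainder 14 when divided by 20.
x ≡ 3 (mod 10)

gcd(18, 20) = 2, which divides 14, so solutions exist.
Divide through by 2: 9x ≡ 7 (mod 10).
Find 9^(-1) mod 10 by the extended Euclidean algorithm:
10 = 1 × 9 + 1  ⟹  1 = (1)·10 + (-1)·9
So (-1)·9 ≡ 1 (mod 10), i.e. 9^(-1) ≡ -1 ≡ 9 (mod 10).
x ≡ 9 × 7 = 63 ≡ 3 (mod 10).
Check: 18 × 3 = 54 ≡ 14 (mod 20).
x ≡ 3 (mod 10), giving 2 solutions mod 20.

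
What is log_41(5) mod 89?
62

Baby-step giant-step with step n = ⌈√89⌉ = 10.
Baby steps 41^j mod 89 (j:value) for j=0..9: 0:1, 1:41, 2:79, 3:35, 4:11, 5:6, 6:68, 7:29, 8:32, 9:66.
Giant-step multiplier: 41^(-10) ≡ 41^(88-10) = 41^78 ≡ 47 (mod 89).
Giant steps γ_i = 5·47^i mod 89: γ_0=5, γ_1=57, γ_2=9, γ_3=67, γ_4=34, γ_5=85, γ_6=79 (in table at j=2).
x = i·n + j = 6·10 + 2 = 62.
Check: 41^62 ≡ 5 (mod 89).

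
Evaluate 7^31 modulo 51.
22

Repeated squaring. Binary of 31 = 11111.
7^1 ≡ 7 (mod 51); 7^2 ≡ 49 (mod 51); 7^4 ≡ 4 (mod 51); 7^8 ≡ 16 (mod 51); 7^16 ≡ 1 (mod 51)
7^31 = 7^1 × 7^2 × 7^4 × 7^8 × 7^16 ≡ 22 (mod 51)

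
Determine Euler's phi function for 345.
176

345 = 3 × 5 × 23
φ(n) = n × ∏(1 - 1/p) for each prime p dividing n
φ(345) = 345 × (1 - 1/3) × (1 - 1/5) × (1 - 1/23) = 176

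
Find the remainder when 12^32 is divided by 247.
144

Repeated squaring. Binary of 32 = 100000.
12^1 ≡ 12 (mod 247); 12^2 ≡ 144 (mod 247); 12^4 ≡ 235 (mod 247); 12^8 ≡ 144 (mod 247); 12^16 ≡ 235 (mod 247); 12^32 ≡ 144 (mod 247)
12^32 = 12^32 ≡ 144 (mod 247)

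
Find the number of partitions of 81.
18004327

p(n) counts ways to write n as a sum of positive integers (order ignored).
Euler's pentagonal recurrence: p(k) = p(k-1) + p(k-2) - p(k-5) - p(k-7) + p(k-12) + p(k-15) - ... (offsets j(3j∓1)/2, signs ++--, p(0)=1, p(<0)=0).
DP table for k = 0..80: p(0)=1, p(1)=1, p(2)=2, p(3)=3, p(4)=5, p(5)=7, p(6)=11, p(7)=15, p(8)=22, p(9)=30, p(10)=42, p(11)=56, p(12)=77, p(13)=101, p(14)=135, p(15)=176, p(16)=231, p(17)=297, p(18)=385, p(19)=490, p(20)=627, p(21)=792, p(22)=1002, p(23)=1255, p(24)=1575, p(25)=1958, p(26)=2436, p(27)=3010, p(28)=3718, p(29)=4565, p(30)=5604, p(31)=6842, p(32)=8349, p(33)=10143, p(34)=12310, p(35)=14883, p(36)=17977, p(37)=21637, p(38)=26015, p(39)=31185, p(40)=37338, p(41)=44583, p(42)=53174, p(43)=63261, p(44)=75175, p(45)=89134, p(46)=105558, p(47)=124754, p(48)=147273, p(49)=173525, p(50)=204226, p(51)=239943, p(52)=281589, p(53)=329931, p(54)=386155, p(55)=451276, p(56)=526823, p(57)=614154, p(58)=715220, p(59)=831820, p(60)=966467, p(61)=1121505, p(62)=1300156, p(63)=1505499, p(64)=1741630, p(65)=2012558, p(66)=2323520, p(67)=2679689, p(68)=3087735, p(69)=3554345, p(70)=4087968, p(71)=4697205, p(72)=5392783, p(73)=6185689, p(74)=7089500, p(75)=8118264, p(76)=9289091, p(77)=10619863, p(78)=12132164, p(79)=13848650, p(80)=15796476.
Final step: p(81) = p(80) + p(79) - p(76) - p(74) + p(69) + p(66) - p(59) - p(55) + p(46) + p(41) - p(30) - p(24) + p(11) + p(4)
= 15796476 + 13848650 - 9289091 - 7089500 + 3554345 + 2323520 - 831820 - 451276 + 105558 + 44583 - 5604 - 1575 + 56 + 5
= 18004327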